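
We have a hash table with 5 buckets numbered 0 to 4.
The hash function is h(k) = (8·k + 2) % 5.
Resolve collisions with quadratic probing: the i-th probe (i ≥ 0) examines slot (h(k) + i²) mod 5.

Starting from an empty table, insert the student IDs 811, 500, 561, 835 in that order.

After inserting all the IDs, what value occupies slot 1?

561

811 hashes to 0; slot 0 is free -> place at 0.
500 hashes to 2; slot 2 is free -> place at 2.
561 hashes to 0; 0 taken -> place at 1.
835 hashes to 2; 2 taken -> place at 3.
Table: [811, 561, 500, 835, ∅]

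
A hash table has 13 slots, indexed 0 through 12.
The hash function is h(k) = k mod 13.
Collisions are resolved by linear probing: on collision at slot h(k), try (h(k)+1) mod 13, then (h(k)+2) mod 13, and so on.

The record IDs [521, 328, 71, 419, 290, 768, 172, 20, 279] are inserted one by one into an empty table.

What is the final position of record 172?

7

521 hashes to 1; slot 1 is free => place at 1.
328 hashes to 3; slot 3 is free => place at 3.
71 hashes to 6; slot 6 is free => place at 6.
419 hashes to 3; 3 taken => place at 4.
290 hashes to 4; 4 taken => place at 5.
768 hashes to 1; 1 taken => place at 2.
172 hashes to 3; 3,4,5,6 taken => place at 7.
20 hashes to 7; 7 taken => place at 8.
279 hashes to 6; 6,7,8 taken => place at 9.
Table: [., 521, 768, 328, 419, 290, 71, 172, 20, 279, ., ., .]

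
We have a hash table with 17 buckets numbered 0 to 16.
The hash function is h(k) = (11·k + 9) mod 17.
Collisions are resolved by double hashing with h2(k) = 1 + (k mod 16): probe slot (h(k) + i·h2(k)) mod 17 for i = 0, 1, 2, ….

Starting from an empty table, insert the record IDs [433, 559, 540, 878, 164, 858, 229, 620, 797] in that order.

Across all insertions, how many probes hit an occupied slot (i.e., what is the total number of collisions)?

433 hashes to 12; slot 12 is free → place at 12.
559 hashes to 4; slot 4 is free → place at 4.
540 hashes to 16; slot 16 is free → place at 16.
878 hashes to 11; slot 11 is free → place at 11.
164 hashes to 11, h2=5; 11,16,4 taken → place at 9.
858 hashes to 12, h2=11; 12 taken → place at 6.
229 hashes to 12, h2=6; 12 taken → place at 1.
620 hashes to 12, h2=13; 12 taken → place at 8.
797 hashes to 4, h2=14; 4,1 taken → place at 15.
Table: [_, 229, _, _, 559, _, 858, _, 620, 164, _, 878, 433, _, _, 797, 540]

8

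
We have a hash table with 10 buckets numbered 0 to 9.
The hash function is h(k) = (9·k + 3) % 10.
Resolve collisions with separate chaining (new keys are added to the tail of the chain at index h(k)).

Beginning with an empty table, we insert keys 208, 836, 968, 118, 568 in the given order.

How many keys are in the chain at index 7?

Insert 208: h=5, bucket 5 empty → new chain.
Insert 836: h=7, bucket 7 empty → new chain.
Insert 968: h=5, bucket 5 nonempty → append to chain.
Insert 118: h=5, bucket 5 nonempty → append to chain.
Insert 568: h=5, bucket 5 nonempty → append to chain.
Final buckets:
0: _
1: _
2: _
3: _
4: _
5: 208 -> 968 -> 118 -> 568
6: _
7: 836
8: _
9: _

1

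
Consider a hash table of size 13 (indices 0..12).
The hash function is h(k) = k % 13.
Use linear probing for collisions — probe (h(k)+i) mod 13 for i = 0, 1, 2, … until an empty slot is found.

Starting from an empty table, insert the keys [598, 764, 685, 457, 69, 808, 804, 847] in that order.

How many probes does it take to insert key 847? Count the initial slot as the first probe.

4

598 hashes to 0; slot 0 is free => place at 0.
764 hashes to 10; slot 10 is free => place at 10.
685 hashes to 9; slot 9 is free => place at 9.
457 hashes to 2; slot 2 is free => place at 2.
69 hashes to 4; slot 4 is free => place at 4.
808 hashes to 2; 2 taken => place at 3.
804 hashes to 11; slot 11 is free => place at 11.
847 hashes to 2; 2,3,4 taken => place at 5.
Table: [598, -, 457, 808, 69, 847, -, -, -, 685, 764, 804, -]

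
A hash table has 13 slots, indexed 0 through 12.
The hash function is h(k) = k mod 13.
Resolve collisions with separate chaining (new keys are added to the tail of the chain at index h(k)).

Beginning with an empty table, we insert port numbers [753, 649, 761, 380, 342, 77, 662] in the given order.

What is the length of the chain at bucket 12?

4

Insert 753: h=12, bucket 12 empty → new chain.
Insert 649: h=12, bucket 12 nonempty → append to chain.
Insert 761: h=7, bucket 7 empty → new chain.
Insert 380: h=3, bucket 3 empty → new chain.
Insert 342: h=4, bucket 4 empty → new chain.
Insert 77: h=12, bucket 12 nonempty → append to chain.
Insert 662: h=12, bucket 12 nonempty → append to chain.
Final buckets:
0: _
1: _
2: _
3: 380
4: 342
5: _
6: _
7: 761
8: _
9: _
10: _
11: _
12: 753 -> 649 -> 77 -> 662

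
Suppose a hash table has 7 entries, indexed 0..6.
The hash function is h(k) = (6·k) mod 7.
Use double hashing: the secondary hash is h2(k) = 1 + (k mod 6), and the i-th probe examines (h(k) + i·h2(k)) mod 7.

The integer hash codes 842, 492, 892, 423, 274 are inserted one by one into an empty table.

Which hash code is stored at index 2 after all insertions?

842: h=5 → slot 5
492: h=5, h2=1, probe 5,6 → slot 6
892: h=4 → slot 4
423: h=4, h2=4, probe 4,1 → slot 1
274: h=6, h2=5, probe 6,4,2 → slot 2
Table: [_, 423, 274, _, 892, 842, 492]

274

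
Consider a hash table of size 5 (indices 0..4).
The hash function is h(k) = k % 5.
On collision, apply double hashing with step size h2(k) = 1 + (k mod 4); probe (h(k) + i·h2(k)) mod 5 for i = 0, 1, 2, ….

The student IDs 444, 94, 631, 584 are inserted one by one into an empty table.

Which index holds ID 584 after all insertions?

0

444 hashes to 4; slot 4 is free => place at 4.
94 hashes to 4, h2=3; 4 taken => place at 2.
631 hashes to 1; slot 1 is free => place at 1.
584 hashes to 4, h2=1; 4 taken => place at 0.
Table: [584, 631, 94, ., 444]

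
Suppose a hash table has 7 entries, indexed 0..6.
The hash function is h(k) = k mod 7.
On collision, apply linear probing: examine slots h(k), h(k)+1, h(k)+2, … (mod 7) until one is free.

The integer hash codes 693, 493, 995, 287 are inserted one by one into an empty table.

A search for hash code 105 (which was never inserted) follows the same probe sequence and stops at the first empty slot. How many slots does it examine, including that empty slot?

5

693: h=0 => slot 0
493: h=3 => slot 3
995: h=1 => slot 1
287: h=0, probe 0,1,2 => slot 2
Table: [693, 995, 287, 493, —, —, —]
Lookup 105: h=0, probe 0,1,2,3,4 → slot 4 empty, not found.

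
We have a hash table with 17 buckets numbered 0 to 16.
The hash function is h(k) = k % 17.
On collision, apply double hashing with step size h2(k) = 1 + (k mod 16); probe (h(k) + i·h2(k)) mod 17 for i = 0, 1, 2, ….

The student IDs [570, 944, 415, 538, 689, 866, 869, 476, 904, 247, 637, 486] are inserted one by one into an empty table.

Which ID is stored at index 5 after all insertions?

637

570: h=9 => slot 9
944: h=9, h2=1, probe 9,10 => slot 10
415: h=7 => slot 7
538: h=11 => slot 11
689: h=9, h2=2, probe 9,11,13 => slot 13
866: h=16 => slot 16
869: h=2 => slot 2
476: h=0 => slot 0
904: h=3 => slot 3
247: h=9, h2=8, probe 9,0,8 => slot 8
637: h=8, h2=14, probe 8,5 => slot 5
486: h=10, h2=7, probe 10,0,7,14 => slot 14
Table: [476, -, 869, 904, -, 637, -, 415, 247, 570, 944, 538, -, 689, 486, -, 866]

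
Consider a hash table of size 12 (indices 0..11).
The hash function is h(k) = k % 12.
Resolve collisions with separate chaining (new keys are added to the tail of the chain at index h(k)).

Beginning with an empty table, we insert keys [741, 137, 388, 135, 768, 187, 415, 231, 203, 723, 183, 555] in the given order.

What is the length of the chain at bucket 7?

Insert 741: h=9, bucket 9 empty -> new chain.
Insert 137: h=5, bucket 5 empty -> new chain.
Insert 388: h=4, bucket 4 empty -> new chain.
Insert 135: h=3, bucket 3 empty -> new chain.
Insert 768: h=0, bucket 0 empty -> new chain.
Insert 187: h=7, bucket 7 empty -> new chain.
Insert 415: h=7, bucket 7 nonempty -> append to chain.
Insert 231: h=3, bucket 3 nonempty -> append to chain.
Insert 203: h=11, bucket 11 empty -> new chain.
Insert 723: h=3, bucket 3 nonempty -> append to chain.
Insert 183: h=3, bucket 3 nonempty -> append to chain.
Insert 555: h=3, bucket 3 nonempty -> append to chain.
Final buckets:
0: 768
1: .
2: .
3: 135 -> 231 -> 723 -> 183 -> 555
4: 388
5: 137
6: .
7: 187 -> 415
8: .
9: 741
10: .
11: 203

2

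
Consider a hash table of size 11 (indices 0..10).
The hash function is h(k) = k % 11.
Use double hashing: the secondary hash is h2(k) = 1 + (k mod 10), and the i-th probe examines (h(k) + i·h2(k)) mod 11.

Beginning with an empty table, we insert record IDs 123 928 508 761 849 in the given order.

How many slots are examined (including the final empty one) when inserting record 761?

123 hashes to 2; slot 2 is free -> place at 2.
928 hashes to 4; slot 4 is free -> place at 4.
508 hashes to 2, h2=9; 2 taken -> place at 0.
761 hashes to 2, h2=2; 2,4 taken -> place at 6.
849 hashes to 2, h2=10; 2 taken -> place at 1.
Table: [508, 849, 123, -, 928, -, 761, -, -, -, -]

3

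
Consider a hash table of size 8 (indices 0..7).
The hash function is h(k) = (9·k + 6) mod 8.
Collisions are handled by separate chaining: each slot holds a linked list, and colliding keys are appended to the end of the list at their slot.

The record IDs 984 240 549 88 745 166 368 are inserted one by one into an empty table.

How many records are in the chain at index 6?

4

Insert 984: h=6, bucket 6 empty → new chain.
Insert 240: h=6, bucket 6 nonempty → append to chain.
Insert 549: h=3, bucket 3 empty → new chain.
Insert 88: h=6, bucket 6 nonempty → append to chain.
Insert 745: h=7, bucket 7 empty → new chain.
Insert 166: h=4, bucket 4 empty → new chain.
Insert 368: h=6, bucket 6 nonempty → append to chain.
Final buckets:
0: .
1: .
2: .
3: 549
4: 166
5: .
6: 984 -> 240 -> 88 -> 368
7: 745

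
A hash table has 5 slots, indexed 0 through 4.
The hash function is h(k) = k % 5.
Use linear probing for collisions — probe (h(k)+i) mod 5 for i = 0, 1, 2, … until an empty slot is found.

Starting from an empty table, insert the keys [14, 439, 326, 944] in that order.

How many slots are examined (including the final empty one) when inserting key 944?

4

14: h=4 -> slot 4
439: h=4, probe 4,0 -> slot 0
326: h=1 -> slot 1
944: h=4, probe 4,0,1,2 -> slot 2
Table: [439, 326, 944, ∅, 14]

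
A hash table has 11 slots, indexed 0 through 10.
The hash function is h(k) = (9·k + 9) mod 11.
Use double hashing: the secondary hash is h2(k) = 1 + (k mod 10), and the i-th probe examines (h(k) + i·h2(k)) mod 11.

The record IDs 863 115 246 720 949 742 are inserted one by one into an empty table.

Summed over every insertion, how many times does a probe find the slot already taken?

3

Insert 863: h=10, slot 10 empty -> index 10.
Insert 115: h=10, h2=6, slot 10 occupied -> index 5.
Insert 246: h=1, slot 1 empty -> index 1.
Insert 720: h=10, h2=1, slot 10 occupied -> index 0.
Insert 949: h=3, slot 3 empty -> index 3.
Insert 742: h=10, h2=3, slot 10 occupied -> index 2.
Table: [720, 246, 742, 949, —, 115, —, —, —, —, 863]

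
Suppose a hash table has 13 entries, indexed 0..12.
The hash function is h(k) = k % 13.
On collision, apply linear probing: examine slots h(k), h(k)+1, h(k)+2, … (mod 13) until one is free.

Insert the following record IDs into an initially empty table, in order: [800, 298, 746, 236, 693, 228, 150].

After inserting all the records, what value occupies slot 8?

228

800 hashes to 7; slot 7 is free → place at 7.
298 hashes to 12; slot 12 is free → place at 12.
746 hashes to 5; slot 5 is free → place at 5.
236 hashes to 2; slot 2 is free → place at 2.
693 hashes to 4; slot 4 is free → place at 4.
228 hashes to 7; 7 taken → place at 8.
150 hashes to 7; 7,8 taken → place at 9.
Table: [-, -, 236, -, 693, 746, -, 800, 228, 150, -, -, 298]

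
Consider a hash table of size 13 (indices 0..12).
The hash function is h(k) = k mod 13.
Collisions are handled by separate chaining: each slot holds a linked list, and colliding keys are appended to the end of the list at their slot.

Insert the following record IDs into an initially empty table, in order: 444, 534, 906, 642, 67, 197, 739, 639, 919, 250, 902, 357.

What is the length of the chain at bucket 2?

4

Insert 444: h=2, bucket 2 empty -> new chain.
Insert 534: h=1, bucket 1 empty -> new chain.
Insert 906: h=9, bucket 9 empty -> new chain.
Insert 642: h=5, bucket 5 empty -> new chain.
Insert 67: h=2, bucket 2 nonempty -> append to chain.
Insert 197: h=2, bucket 2 nonempty -> append to chain.
Insert 739: h=11, bucket 11 empty -> new chain.
Insert 639: h=2, bucket 2 nonempty -> append to chain.
Insert 919: h=9, bucket 9 nonempty -> append to chain.
Insert 250: h=3, bucket 3 empty -> new chain.
Insert 902: h=5, bucket 5 nonempty -> append to chain.
Insert 357: h=6, bucket 6 empty -> new chain.
Final buckets:
0: .
1: 534
2: 444 -> 67 -> 197 -> 639
3: 250
4: .
5: 642 -> 902
6: 357
7: .
8: .
9: 906 -> 919
10: .
11: 739
12: .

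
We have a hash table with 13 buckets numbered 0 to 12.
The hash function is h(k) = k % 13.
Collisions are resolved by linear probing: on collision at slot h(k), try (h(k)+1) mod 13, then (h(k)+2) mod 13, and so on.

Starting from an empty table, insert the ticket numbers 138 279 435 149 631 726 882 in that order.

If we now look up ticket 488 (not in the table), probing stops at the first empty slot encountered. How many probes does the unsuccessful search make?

Insert 138: h=8, slot 8 empty -> index 8.
Insert 279: h=6, slot 6 empty -> index 6.
Insert 435: h=6, slot 6 occupied -> index 7.
Insert 149: h=6, slots 6,7,8 occupied -> index 9.
Insert 631: h=7, slots 7,8,9 occupied -> index 10.
Insert 726: h=11, slot 11 empty -> index 11.
Insert 882: h=11, slot 11 occupied -> index 12.
Table: [_, _, _, _, _, _, 279, 435, 138, 149, 631, 726, 882]
Lookup 488: h=7, probe 7,8,9,10,11,12,0 → slot 0 empty, not found.

7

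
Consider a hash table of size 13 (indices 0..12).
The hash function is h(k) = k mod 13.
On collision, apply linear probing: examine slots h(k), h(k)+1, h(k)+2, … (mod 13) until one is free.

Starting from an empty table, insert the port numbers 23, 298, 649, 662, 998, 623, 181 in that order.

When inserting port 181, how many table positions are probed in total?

23: h=10 => slot 10
298: h=12 => slot 12
649: h=12, probe 12,0 => slot 0
662: h=12, probe 12,0,1 => slot 1
998: h=10, probe 10,11 => slot 11
623: h=12, probe 12,0,1,2 => slot 2
181: h=12, probe 12,0,1,2,3 => slot 3
Table: [649, 662, 623, 181, _, _, _, _, _, _, 23, 998, 298]

5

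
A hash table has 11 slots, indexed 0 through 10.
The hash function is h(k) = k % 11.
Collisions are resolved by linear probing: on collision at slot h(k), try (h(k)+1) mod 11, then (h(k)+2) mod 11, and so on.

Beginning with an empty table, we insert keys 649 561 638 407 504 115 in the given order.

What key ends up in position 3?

407

649 hashes to 0; slot 0 is free => place at 0.
561 hashes to 0; 0 taken => place at 1.
638 hashes to 0; 0,1 taken => place at 2.
407 hashes to 0; 0,1,2 taken => place at 3.
504 hashes to 9; slot 9 is free => place at 9.
115 hashes to 5; slot 5 is free => place at 5.
Table: [649, 561, 638, 407, ., 115, ., ., ., 504, .]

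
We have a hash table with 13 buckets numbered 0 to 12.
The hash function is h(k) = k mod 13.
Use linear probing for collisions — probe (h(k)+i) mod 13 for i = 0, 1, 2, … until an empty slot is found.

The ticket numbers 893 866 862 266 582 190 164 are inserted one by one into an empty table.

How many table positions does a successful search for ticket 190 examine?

Insert 893: h=9, slot 9 empty → index 9.
Insert 866: h=8, slot 8 empty → index 8.
Insert 862: h=4, slot 4 empty → index 4.
Insert 266: h=6, slot 6 empty → index 6.
Insert 582: h=10, slot 10 empty → index 10.
Insert 190: h=8, slots 8,9,10 occupied → index 11.
Insert 164: h=8, slots 8,9,10,11 occupied → index 12.
Table: [., ., ., ., 862, ., 266, ., 866, 893, 582, 190, 164]
Lookup 190: h=8, probe 8,9,10,11 → found at 11.

4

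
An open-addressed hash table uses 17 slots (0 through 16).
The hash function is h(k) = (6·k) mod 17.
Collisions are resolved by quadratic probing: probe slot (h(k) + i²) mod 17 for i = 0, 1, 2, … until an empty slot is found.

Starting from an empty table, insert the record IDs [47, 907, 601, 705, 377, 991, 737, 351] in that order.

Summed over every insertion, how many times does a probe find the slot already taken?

47: h=10 → slot 10
907: h=2 → slot 2
601: h=2, probe 2,3 → slot 3
705: h=14 → slot 14
377: h=1 → slot 1
991: h=13 → slot 13
737: h=2, probe 2,3,6 → slot 6
351: h=15 → slot 15
Table: [—, 377, 907, 601, —, —, 737, —, —, —, 47, —, —, 991, 705, 351, —]

3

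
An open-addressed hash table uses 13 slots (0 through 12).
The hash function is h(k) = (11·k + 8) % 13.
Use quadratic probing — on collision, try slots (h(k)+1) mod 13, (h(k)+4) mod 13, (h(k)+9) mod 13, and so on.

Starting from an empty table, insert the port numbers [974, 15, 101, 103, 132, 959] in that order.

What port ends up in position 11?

103

Insert 974: h=10, slot 10 empty -> index 10.
Insert 15: h=4, slot 4 empty -> index 4.
Insert 101: h=1, slot 1 empty -> index 1.
Insert 103: h=10, slot 10 occupied -> index 11.
Insert 132: h=4, slot 4 occupied -> index 5.
Insert 959: h=1, slot 1 occupied -> index 2.
Table: [_, 101, 959, _, 15, 132, _, _, _, _, 974, 103, _]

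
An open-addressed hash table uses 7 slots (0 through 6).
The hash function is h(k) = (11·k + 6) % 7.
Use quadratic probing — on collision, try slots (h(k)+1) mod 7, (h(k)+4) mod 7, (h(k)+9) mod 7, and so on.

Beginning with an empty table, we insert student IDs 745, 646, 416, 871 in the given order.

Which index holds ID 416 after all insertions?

5

Insert 745: h=4, slot 4 empty → index 4.
Insert 646: h=0, slot 0 empty → index 0.
Insert 416: h=4, slot 4 occupied → index 5.
Insert 871: h=4, slots 4,5 occupied → index 1.
Table: [646, 871, ., ., 745, 416, .]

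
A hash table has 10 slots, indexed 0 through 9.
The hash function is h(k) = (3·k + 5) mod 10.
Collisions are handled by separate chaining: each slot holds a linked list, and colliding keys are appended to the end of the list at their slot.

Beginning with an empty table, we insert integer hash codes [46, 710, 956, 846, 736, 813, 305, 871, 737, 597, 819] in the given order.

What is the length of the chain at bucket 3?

Insert 46: h=3, bucket 3 empty → new chain.
Insert 710: h=5, bucket 5 empty → new chain.
Insert 956: h=3, bucket 3 nonempty → append to chain.
Insert 846: h=3, bucket 3 nonempty → append to chain.
Insert 736: h=3, bucket 3 nonempty → append to chain.
Insert 813: h=4, bucket 4 empty → new chain.
Insert 305: h=0, bucket 0 empty → new chain.
Insert 871: h=8, bucket 8 empty → new chain.
Insert 737: h=6, bucket 6 empty → new chain.
Insert 597: h=6, bucket 6 nonempty → append to chain.
Insert 819: h=2, bucket 2 empty → new chain.
Final buckets:
0: 305
1: .
2: 819
3: 46 -> 956 -> 846 -> 736
4: 813
5: 710
6: 737 -> 597
7: .
8: 871
9: .

4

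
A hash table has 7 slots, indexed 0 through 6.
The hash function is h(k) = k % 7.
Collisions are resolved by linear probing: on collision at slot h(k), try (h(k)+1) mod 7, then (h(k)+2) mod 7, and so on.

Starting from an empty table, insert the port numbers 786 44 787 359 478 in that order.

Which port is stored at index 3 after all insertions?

786: h=2 -> slot 2
44: h=2, probe 2,3 -> slot 3
787: h=3, probe 3,4 -> slot 4
359: h=2, probe 2,3,4,5 -> slot 5
478: h=2, probe 2,3,4,5,6 -> slot 6
Table: [—, —, 786, 44, 787, 359, 478]

44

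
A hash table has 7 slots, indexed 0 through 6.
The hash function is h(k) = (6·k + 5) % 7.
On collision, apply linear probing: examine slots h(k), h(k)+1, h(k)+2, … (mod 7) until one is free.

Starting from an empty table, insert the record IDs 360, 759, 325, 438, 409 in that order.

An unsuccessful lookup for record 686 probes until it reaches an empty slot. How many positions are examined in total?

2

360 hashes to 2; slot 2 is free => place at 2.
759 hashes to 2; 2 taken => place at 3.
325 hashes to 2; 2,3 taken => place at 4.
438 hashes to 1; slot 1 is free => place at 1.
409 hashes to 2; 2,3,4 taken => place at 5.
Table: [—, 438, 360, 759, 325, 409, —]
Lookup 686: h=5, probe 5,6 → slot 6 empty, not found.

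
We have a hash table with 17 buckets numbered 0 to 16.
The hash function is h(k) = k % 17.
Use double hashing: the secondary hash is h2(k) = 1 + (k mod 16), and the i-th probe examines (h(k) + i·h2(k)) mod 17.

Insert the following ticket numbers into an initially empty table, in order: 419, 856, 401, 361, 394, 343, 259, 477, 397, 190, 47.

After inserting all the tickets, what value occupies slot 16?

190

Insert 419: h=11, slot 11 empty -> index 11.
Insert 856: h=6, slot 6 empty -> index 6.
Insert 401: h=10, slot 10 empty -> index 10.
Insert 361: h=4, slot 4 empty -> index 4.
Insert 394: h=3, slot 3 empty -> index 3.
Insert 343: h=3, h2=8, slots 3,11 occupied -> index 2.
Insert 259: h=4, h2=4, slot 4 occupied -> index 8.
Insert 477: h=1, slot 1 empty -> index 1.
Insert 397: h=6, h2=14, slots 6,3 occupied -> index 0.
Insert 190: h=3, h2=15, slots 3,1 occupied -> index 16.
Insert 47: h=13, slot 13 empty -> index 13.
Table: [397, 477, 343, 394, 361, —, 856, —, 259, —, 401, 419, —, 47, —, —, 190]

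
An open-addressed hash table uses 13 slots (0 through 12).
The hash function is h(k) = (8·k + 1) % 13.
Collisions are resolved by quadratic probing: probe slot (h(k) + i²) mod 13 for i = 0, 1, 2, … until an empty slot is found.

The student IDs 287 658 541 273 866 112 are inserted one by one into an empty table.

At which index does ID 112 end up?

287: h=9 → slot 9
658: h=0 → slot 0
541: h=0, probe 0,1 → slot 1
273: h=1, probe 1,2 → slot 2
866: h=0, probe 0,1,4 → slot 4
112: h=0, probe 0,1,4,9,3 → slot 3
Table: [658, 541, 273, 112, 866, ., ., ., ., 287, ., ., .]

3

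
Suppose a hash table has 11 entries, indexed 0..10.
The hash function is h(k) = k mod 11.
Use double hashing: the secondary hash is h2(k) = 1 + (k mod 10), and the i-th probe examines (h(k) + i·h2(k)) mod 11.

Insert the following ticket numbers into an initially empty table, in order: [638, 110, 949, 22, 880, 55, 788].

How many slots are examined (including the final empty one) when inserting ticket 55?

638: h=0 -> slot 0
110: h=0, h2=1, probe 0,1 -> slot 1
949: h=3 -> slot 3
22: h=0, h2=3, probe 0,3,6 -> slot 6
880: h=0, h2=1, probe 0,1,2 -> slot 2
55: h=0, h2=6, probe 0,6,1,7 -> slot 7
788: h=7, h2=9, probe 7,5 -> slot 5
Table: [638, 110, 880, 949, ∅, 788, 22, 55, ∅, ∅, ∅]

4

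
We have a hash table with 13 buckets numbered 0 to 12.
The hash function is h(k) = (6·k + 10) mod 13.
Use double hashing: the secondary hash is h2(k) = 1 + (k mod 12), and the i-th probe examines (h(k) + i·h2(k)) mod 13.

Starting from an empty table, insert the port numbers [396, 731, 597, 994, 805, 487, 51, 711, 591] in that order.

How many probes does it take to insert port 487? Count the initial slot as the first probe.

Insert 396: h=7, slot 7 empty → index 7.
Insert 731: h=2, slot 2 empty → index 2.
Insert 597: h=4, slot 4 empty → index 4.
Insert 994: h=7, h2=11, slot 7 occupied → index 5.
Insert 805: h=4, h2=2, slot 4 occupied → index 6.
Insert 487: h=7, h2=8, slots 7,2 occupied → index 10.
Insert 51: h=4, h2=4, slot 4 occupied → index 8.
Insert 711: h=12, slot 12 empty → index 12.
Insert 591: h=7, h2=4, slot 7 occupied → index 11.
Table: [., ., 731, ., 597, 994, 805, 396, 51, ., 487, 591, 711]

3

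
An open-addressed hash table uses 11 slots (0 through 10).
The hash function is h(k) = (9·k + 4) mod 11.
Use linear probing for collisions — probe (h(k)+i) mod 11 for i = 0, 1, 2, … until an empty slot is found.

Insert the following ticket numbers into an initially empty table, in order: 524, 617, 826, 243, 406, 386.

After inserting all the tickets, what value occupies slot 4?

Insert 524: h=1, slot 1 empty → index 1.
Insert 617: h=2, slot 2 empty → index 2.
Insert 826: h=2, slot 2 occupied → index 3.
Insert 243: h=2, slots 2,3 occupied → index 4.
Insert 406: h=6, slot 6 empty → index 6.
Insert 386: h=2, slots 2,3,4 occupied → index 5.
Table: [∅, 524, 617, 826, 243, 386, 406, ∅, ∅, ∅, ∅]

243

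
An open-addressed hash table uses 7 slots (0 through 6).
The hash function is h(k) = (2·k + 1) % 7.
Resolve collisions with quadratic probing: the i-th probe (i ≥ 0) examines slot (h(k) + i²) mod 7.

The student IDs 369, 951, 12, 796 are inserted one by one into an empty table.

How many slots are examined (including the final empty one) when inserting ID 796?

3

Insert 369: h=4, slot 4 empty => index 4.
Insert 951: h=6, slot 6 empty => index 6.
Insert 12: h=4, slot 4 occupied => index 5.
Insert 796: h=4, slots 4,5 occupied => index 1.
Table: [_, 796, _, _, 369, 12, 951]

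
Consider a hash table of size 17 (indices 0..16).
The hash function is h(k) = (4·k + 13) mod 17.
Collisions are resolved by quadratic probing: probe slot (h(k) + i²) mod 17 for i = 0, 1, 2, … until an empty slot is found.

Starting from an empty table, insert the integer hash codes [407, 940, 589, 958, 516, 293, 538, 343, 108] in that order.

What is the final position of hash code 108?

407 hashes to 9; slot 9 is free → place at 9.
940 hashes to 16; slot 16 is free → place at 16.
589 hashes to 6; slot 6 is free → place at 6.
958 hashes to 3; slot 3 is free → place at 3.
516 hashes to 3; 3 taken → place at 4.
293 hashes to 12; slot 12 is free → place at 12.
538 hashes to 6; 6 taken → place at 7.
343 hashes to 8; slot 8 is free → place at 8.
108 hashes to 3; 3,4,7,12 taken → place at 2.
Table: [., ., 108, 958, 516, ., 589, 538, 343, 407, ., ., 293, ., ., ., 940]

2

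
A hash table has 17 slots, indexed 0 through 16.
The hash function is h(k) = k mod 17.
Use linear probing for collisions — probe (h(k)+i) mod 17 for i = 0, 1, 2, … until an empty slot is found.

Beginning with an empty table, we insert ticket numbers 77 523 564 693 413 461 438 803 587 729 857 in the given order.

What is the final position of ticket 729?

77 hashes to 9; slot 9 is free → place at 9.
523 hashes to 13; slot 13 is free → place at 13.
564 hashes to 3; slot 3 is free → place at 3.
693 hashes to 13; 13 taken → place at 14.
413 hashes to 5; slot 5 is free → place at 5.
461 hashes to 2; slot 2 is free → place at 2.
438 hashes to 13; 13,14 taken → place at 15.
803 hashes to 4; slot 4 is free → place at 4.
587 hashes to 9; 9 taken → place at 10.
729 hashes to 15; 15 taken → place at 16.
857 hashes to 7; slot 7 is free → place at 7.
Table: [∅, ∅, 461, 564, 803, 413, ∅, 857, ∅, 77, 587, ∅, ∅, 523, 693, 438, 729]

16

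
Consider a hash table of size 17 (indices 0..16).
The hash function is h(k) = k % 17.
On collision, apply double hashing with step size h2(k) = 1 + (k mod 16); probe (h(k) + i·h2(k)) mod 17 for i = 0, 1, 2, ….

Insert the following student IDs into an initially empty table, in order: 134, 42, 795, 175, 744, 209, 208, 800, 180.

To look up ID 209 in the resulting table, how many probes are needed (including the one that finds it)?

2

134 hashes to 15; slot 15 is free => place at 15.
42 hashes to 8; slot 8 is free => place at 8.
795 hashes to 13; slot 13 is free => place at 13.
175 hashes to 5; slot 5 is free => place at 5.
744 hashes to 13, h2=9; 13,5 taken => place at 14.
209 hashes to 5, h2=2; 5 taken => place at 7.
208 hashes to 4; slot 4 is free => place at 4.
800 hashes to 1; slot 1 is free => place at 1.
180 hashes to 10; slot 10 is free => place at 10.
Table: [_, 800, _, _, 208, 175, _, 209, 42, _, 180, _, _, 795, 744, 134, _]
Lookup 209: h=5, h2=2, probe 5,7 → found at 7.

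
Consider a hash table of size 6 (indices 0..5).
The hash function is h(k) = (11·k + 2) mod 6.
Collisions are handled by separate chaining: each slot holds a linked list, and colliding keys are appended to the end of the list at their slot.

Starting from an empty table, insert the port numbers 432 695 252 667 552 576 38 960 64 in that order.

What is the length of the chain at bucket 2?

5

Insert 432: h=2, bucket 2 empty → new chain.
Insert 695: h=3, bucket 3 empty → new chain.
Insert 252: h=2, bucket 2 nonempty → append to chain.
Insert 667: h=1, bucket 1 empty → new chain.
Insert 552: h=2, bucket 2 nonempty → append to chain.
Insert 576: h=2, bucket 2 nonempty → append to chain.
Insert 38: h=0, bucket 0 empty → new chain.
Insert 960: h=2, bucket 2 nonempty → append to chain.
Insert 64: h=4, bucket 4 empty → new chain.
Final buckets:
0: 38
1: 667
2: 432 -> 252 -> 552 -> 576 -> 960
3: 695
4: 64
5: ∅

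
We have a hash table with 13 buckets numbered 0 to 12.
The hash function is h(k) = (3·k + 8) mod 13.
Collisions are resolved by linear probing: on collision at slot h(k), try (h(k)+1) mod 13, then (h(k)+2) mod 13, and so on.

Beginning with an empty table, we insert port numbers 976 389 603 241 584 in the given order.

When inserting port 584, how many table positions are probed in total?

2

976 hashes to 11; slot 11 is free → place at 11.
389 hashes to 5; slot 5 is free → place at 5.
603 hashes to 10; slot 10 is free → place at 10.
241 hashes to 3; slot 3 is free → place at 3.
584 hashes to 5; 5 taken → place at 6.
Table: [∅, ∅, ∅, 241, ∅, 389, 584, ∅, ∅, ∅, 603, 976, ∅]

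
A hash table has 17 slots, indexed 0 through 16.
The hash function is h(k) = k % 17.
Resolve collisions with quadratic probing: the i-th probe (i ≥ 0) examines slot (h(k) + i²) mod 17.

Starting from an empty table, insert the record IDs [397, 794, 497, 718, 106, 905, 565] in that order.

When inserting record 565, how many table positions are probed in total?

5

397: h=6 → slot 6
794: h=12 → slot 12
497: h=4 → slot 4
718: h=4, probe 4,5 → slot 5
106: h=4, probe 4,5,8 → slot 8
905: h=4, probe 4,5,8,13 → slot 13
565: h=4, probe 4,5,8,13,3 → slot 3
Table: [., ., ., 565, 497, 718, 397, ., 106, ., ., ., 794, 905, ., ., .]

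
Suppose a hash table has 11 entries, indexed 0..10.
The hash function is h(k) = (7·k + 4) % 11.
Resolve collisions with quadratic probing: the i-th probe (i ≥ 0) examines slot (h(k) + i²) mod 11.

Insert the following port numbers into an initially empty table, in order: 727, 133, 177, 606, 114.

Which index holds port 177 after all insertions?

4

Insert 727: h=0, slot 0 empty -> index 0.
Insert 133: h=0, slot 0 occupied -> index 1.
Insert 177: h=0, slots 0,1 occupied -> index 4.
Insert 606: h=0, slots 0,1,4 occupied -> index 9.
Insert 114: h=10, slot 10 empty -> index 10.
Table: [727, 133, —, —, 177, —, —, —, —, 606, 114]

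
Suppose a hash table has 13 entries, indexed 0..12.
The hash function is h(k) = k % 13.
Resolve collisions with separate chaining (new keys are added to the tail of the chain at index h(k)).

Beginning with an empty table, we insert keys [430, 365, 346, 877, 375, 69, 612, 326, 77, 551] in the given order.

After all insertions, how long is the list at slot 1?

4

430 -> bucket 1
365 -> bucket 1 (collision)
346 -> bucket 8
877 -> bucket 6
375 -> bucket 11
69 -> bucket 4
612 -> bucket 1 (collision)
326 -> bucket 1 (collision)
77 -> bucket 12
551 -> bucket 5
Final buckets:
0: -
1: 430 -> 365 -> 612 -> 326
2: -
3: -
4: 69
5: 551
6: 877
7: -
8: 346
9: -
10: -
11: 375
12: 77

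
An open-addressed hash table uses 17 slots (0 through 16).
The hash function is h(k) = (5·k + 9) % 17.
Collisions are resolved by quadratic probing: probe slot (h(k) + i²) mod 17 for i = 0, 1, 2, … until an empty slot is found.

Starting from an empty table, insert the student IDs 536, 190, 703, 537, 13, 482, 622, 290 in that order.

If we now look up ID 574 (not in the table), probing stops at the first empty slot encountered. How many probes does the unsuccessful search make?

3

536 hashes to 3; slot 3 is free -> place at 3.
190 hashes to 7; slot 7 is free -> place at 7.
703 hashes to 5; slot 5 is free -> place at 5.
537 hashes to 8; slot 8 is free -> place at 8.
13 hashes to 6; slot 6 is free -> place at 6.
482 hashes to 5; 5,6 taken -> place at 9.
622 hashes to 8; 8,9 taken -> place at 12.
290 hashes to 14; slot 14 is free -> place at 14.
Table: [∅, ∅, ∅, 536, ∅, 703, 13, 190, 537, 482, ∅, ∅, 622, ∅, 290, ∅, ∅]
Lookup 574: h=6, probe 6,7,10 → slot 10 empty, not found.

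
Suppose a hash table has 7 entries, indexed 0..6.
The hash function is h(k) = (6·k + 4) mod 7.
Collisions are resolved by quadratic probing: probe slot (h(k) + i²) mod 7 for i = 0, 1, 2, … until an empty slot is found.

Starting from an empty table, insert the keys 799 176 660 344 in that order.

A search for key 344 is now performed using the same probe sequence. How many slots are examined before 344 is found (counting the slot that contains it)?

799 hashes to 3; slot 3 is free → place at 3.
176 hashes to 3; 3 taken → place at 4.
660 hashes to 2; slot 2 is free → place at 2.
344 hashes to 3; 3,4 taken → place at 0.
Table: [344, _, 660, 799, 176, _, _]
Lookup 344: h=3, probe 3,4,0 → found at 0.

3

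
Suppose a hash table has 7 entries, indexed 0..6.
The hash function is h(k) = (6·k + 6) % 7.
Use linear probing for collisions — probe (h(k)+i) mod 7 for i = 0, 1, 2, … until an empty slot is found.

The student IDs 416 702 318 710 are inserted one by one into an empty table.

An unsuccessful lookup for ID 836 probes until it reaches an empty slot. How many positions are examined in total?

5

416: h=3 → slot 3
702: h=4 → slot 4
318: h=3, probe 3,4,5 → slot 5
710: h=3, probe 3,4,5,6 → slot 6
Table: [-, -, -, 416, 702, 318, 710]
Lookup 836: h=3, probe 3,4,5,6,0 → slot 0 empty, not found.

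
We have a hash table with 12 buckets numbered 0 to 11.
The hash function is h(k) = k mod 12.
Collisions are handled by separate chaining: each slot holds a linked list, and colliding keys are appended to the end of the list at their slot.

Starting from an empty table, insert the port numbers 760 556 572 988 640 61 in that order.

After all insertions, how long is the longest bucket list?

4

760 → bucket 4
556 → bucket 4 (collision)
572 → bucket 8
988 → bucket 4 (collision)
640 → bucket 4 (collision)
61 → bucket 1
Final buckets:
0: .
1: 61
2: .
3: .
4: 760 -> 556 -> 988 -> 640
5: .
6: .
7: .
8: 572
9: .
10: .
11: .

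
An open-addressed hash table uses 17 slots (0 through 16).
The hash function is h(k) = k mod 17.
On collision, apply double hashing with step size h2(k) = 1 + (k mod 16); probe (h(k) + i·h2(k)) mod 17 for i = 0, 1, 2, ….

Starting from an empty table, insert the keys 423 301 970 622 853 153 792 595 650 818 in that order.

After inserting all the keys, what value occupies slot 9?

650

Insert 423: h=15, slot 15 empty -> index 15.
Insert 301: h=12, slot 12 empty -> index 12.
Insert 970: h=1, slot 1 empty -> index 1.
Insert 622: h=10, slot 10 empty -> index 10.
Insert 853: h=3, slot 3 empty -> index 3.
Insert 153: h=0, slot 0 empty -> index 0.
Insert 792: h=10, h2=9, slot 10 occupied -> index 2.
Insert 595: h=0, h2=4, slot 0 occupied -> index 4.
Insert 650: h=4, h2=11, slots 4,15 occupied -> index 9.
Insert 818: h=2, h2=3, slot 2 occupied -> index 5.
Table: [153, 970, 792, 853, 595, 818, -, -, -, 650, 622, -, 301, -, -, 423, -]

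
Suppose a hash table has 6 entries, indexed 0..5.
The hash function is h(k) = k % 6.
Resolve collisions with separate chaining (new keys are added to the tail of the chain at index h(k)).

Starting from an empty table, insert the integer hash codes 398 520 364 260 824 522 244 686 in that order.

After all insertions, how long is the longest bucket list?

398 -> bucket 2
520 -> bucket 4
364 -> bucket 4 (collision)
260 -> bucket 2 (collision)
824 -> bucket 2 (collision)
522 -> bucket 0
244 -> bucket 4 (collision)
686 -> bucket 2 (collision)
Final buckets:
0: 522
1: _
2: 398 -> 260 -> 824 -> 686
3: _
4: 520 -> 364 -> 244
5: _

4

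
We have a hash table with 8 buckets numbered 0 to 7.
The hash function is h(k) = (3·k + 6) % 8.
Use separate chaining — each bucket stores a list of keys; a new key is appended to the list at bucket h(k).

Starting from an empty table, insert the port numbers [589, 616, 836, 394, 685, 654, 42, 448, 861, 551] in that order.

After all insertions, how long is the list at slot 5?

Insert 589: h=5, bucket 5 empty → new chain.
Insert 616: h=6, bucket 6 empty → new chain.
Insert 836: h=2, bucket 2 empty → new chain.
Insert 394: h=4, bucket 4 empty → new chain.
Insert 685: h=5, bucket 5 nonempty → append to chain.
Insert 654: h=0, bucket 0 empty → new chain.
Insert 42: h=4, bucket 4 nonempty → append to chain.
Insert 448: h=6, bucket 6 nonempty → append to chain.
Insert 861: h=5, bucket 5 nonempty → append to chain.
Insert 551: h=3, bucket 3 empty → new chain.
Final buckets:
0: 654
1: —
2: 836
3: 551
4: 394 -> 42
5: 589 -> 685 -> 861
6: 616 -> 448
7: —

3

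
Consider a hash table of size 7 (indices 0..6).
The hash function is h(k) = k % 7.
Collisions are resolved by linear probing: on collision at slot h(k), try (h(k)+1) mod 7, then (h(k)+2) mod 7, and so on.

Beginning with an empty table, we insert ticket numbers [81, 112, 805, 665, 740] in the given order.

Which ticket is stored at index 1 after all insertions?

805

Insert 81: h=4, slot 4 empty → index 4.
Insert 112: h=0, slot 0 empty → index 0.
Insert 805: h=0, slot 0 occupied → index 1.
Insert 665: h=0, slots 0,1 occupied → index 2.
Insert 740: h=5, slot 5 empty → index 5.
Table: [112, 805, 665, -, 81, 740, -]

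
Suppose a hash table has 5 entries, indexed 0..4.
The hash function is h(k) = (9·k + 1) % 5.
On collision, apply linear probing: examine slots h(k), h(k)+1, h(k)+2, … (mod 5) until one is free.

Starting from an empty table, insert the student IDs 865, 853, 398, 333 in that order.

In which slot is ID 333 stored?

865 hashes to 1; slot 1 is free => place at 1.
853 hashes to 3; slot 3 is free => place at 3.
398 hashes to 3; 3 taken => place at 4.
333 hashes to 3; 3,4 taken => place at 0.
Table: [333, 865, ∅, 853, 398]

0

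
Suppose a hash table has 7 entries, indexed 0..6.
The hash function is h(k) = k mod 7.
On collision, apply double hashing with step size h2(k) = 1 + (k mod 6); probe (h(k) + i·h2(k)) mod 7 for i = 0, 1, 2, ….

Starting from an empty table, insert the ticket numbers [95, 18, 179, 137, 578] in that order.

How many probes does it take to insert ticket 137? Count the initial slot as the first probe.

Insert 95: h=4, slot 4 empty -> index 4.
Insert 18: h=4, h2=1, slot 4 occupied -> index 5.
Insert 179: h=4, h2=6, slot 4 occupied -> index 3.
Insert 137: h=4, h2=6, slots 4,3 occupied -> index 2.
Insert 578: h=4, h2=3, slot 4 occupied -> index 0.
Table: [578, ∅, 137, 179, 95, 18, ∅]

3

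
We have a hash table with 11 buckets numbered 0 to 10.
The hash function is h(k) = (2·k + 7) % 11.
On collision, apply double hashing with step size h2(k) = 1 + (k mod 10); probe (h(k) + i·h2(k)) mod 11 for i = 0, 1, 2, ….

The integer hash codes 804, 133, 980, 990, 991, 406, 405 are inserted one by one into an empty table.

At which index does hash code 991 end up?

0

Insert 804: h=9, slot 9 empty -> index 9.
Insert 133: h=9, h2=4, slot 9 occupied -> index 2.
Insert 980: h=9, h2=1, slot 9 occupied -> index 10.
Insert 990: h=7, slot 7 empty -> index 7.
Insert 991: h=9, h2=2, slot 9 occupied -> index 0.
Insert 406: h=5, slot 5 empty -> index 5.
Insert 405: h=3, slot 3 empty -> index 3.
Table: [991, -, 133, 405, -, 406, -, 990, -, 804, 980]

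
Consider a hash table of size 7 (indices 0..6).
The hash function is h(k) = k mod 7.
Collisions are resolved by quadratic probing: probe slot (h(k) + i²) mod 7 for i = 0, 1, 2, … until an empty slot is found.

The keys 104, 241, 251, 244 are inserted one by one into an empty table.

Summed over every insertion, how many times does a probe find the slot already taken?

Insert 104: h=6, slot 6 empty -> index 6.
Insert 241: h=3, slot 3 empty -> index 3.
Insert 251: h=6, slot 6 occupied -> index 0.
Insert 244: h=6, slots 6,0,3 occupied -> index 1.
Table: [251, 244, -, 241, -, -, 104]

4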